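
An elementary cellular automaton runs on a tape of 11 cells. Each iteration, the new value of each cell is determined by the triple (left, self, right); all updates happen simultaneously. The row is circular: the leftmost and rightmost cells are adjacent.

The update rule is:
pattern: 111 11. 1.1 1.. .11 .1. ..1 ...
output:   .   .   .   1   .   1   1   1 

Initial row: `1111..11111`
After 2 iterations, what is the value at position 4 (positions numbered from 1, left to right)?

1

iteration 1: ....11.....
iteration 2: 1111..11111
position 4 holds 1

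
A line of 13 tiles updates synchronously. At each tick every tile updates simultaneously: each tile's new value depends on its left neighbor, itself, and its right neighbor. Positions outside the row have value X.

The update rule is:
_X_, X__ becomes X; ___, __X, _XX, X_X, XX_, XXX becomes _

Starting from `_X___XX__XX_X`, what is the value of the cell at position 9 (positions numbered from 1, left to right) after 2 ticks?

X

_XX____X_____
___X___XX____
position 9 holds X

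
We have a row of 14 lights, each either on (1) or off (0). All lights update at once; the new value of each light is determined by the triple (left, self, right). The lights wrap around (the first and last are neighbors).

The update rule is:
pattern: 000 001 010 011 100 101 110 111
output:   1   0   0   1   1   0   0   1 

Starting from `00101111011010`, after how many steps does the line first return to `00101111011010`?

14

10001110010001
01101101001101
01001000101000
00100110000111
10010101110110
01000001100100
00111101010011
10111000001010
00110111100000
10100111011111
00010110011111
11000101011110
10110000011100
00101111011010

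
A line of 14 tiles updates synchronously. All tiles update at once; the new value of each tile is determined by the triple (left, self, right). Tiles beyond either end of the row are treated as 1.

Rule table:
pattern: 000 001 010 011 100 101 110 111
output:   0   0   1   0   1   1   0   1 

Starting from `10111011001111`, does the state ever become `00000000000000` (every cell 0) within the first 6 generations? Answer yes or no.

01010100100111
11111110110011
11111101001001
11111011101100
11110101010010
11101111111011
generation 6 is 11101111111011, still not uniform 0

no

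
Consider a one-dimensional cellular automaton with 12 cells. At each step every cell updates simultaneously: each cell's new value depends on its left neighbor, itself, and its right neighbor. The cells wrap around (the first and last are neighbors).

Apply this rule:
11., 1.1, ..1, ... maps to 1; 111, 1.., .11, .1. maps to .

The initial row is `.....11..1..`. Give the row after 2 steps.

....11.1..1.

step 1: 11111.1.1..1
step 2: ....11.1..1.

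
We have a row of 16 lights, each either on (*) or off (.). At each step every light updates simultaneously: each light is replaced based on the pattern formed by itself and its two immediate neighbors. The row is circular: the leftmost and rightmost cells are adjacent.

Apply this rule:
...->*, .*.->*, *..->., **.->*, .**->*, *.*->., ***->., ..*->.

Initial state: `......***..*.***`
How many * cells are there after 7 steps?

7

step 1: .****.*.*..*.*.*
step 2: .*..*.*.*..*.*.*
step 3: .*..*.*.*..*.*.*  (fixed point — unchanged through step 7)
count of *: 7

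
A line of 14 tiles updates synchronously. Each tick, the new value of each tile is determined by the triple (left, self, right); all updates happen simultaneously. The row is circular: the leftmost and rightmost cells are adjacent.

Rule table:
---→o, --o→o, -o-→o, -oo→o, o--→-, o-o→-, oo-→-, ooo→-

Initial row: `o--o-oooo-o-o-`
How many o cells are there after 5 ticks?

o-oo-o----o-o-
o-o--o-oooo-o-
o-o-oo-o----o-
o-o-o--o-oooo-
o-o-o-oo-o----
count of o: 6

6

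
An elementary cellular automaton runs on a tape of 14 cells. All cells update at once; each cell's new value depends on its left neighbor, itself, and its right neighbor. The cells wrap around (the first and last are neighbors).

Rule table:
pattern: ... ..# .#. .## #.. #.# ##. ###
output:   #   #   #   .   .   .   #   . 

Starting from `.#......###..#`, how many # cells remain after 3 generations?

9

generation 1: .#.#####..#.##
generation 2: .#.....#.##..#
generation 3: .#.#####..#.##
count of #: 9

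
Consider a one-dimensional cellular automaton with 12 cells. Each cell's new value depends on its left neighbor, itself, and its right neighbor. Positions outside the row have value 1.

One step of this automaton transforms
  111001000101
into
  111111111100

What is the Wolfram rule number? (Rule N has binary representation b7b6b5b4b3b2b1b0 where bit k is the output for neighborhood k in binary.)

position 0: 111 → 1  (bit 7 = 1)
position 2: 110 → 1  (bit 6 = 1)
position 10: 101 → 0  (bit 5 = 0)
position 3: 100 → 1  (bit 4 = 1)
position 11: 011 → 0  (bit 3 = 0)
position 5: 010 → 1  (bit 2 = 1)
position 4: 001 → 1  (bit 1 = 1)
position 7: 000 → 1  (bit 0 = 1)
bits b7..b0 = 11010111 = 215

215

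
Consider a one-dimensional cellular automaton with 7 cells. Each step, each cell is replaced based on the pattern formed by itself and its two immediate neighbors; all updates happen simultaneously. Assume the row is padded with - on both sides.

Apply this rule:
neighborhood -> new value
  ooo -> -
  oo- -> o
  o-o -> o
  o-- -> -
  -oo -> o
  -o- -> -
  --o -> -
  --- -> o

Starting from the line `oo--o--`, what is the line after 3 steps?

ooooo-o

oo----o
oo-oo--
ooooo-o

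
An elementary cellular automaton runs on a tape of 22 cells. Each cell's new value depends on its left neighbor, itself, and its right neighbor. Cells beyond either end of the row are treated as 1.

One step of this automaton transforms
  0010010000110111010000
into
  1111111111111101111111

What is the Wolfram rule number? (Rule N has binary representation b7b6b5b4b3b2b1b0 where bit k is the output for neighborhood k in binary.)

127

position 14: 111 → 0  (bit 7 = 0)
position 11: 110 → 1  (bit 6 = 1)
position 12: 101 → 1  (bit 5 = 1)
position 0: 100 → 1  (bit 4 = 1)
position 10: 011 → 1  (bit 3 = 1)
position 2: 010 → 1  (bit 2 = 1)
position 1: 001 → 1  (bit 1 = 1)
position 7: 000 → 1  (bit 0 = 1)
bits b7..b0 = 01111111 = 127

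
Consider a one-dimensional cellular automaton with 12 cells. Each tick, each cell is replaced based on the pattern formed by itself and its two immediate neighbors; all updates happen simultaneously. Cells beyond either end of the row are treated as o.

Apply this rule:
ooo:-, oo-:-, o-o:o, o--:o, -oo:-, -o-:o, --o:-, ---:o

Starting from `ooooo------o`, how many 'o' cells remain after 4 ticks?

tick 1: -----ooooo--
tick 2: oooo------o-
tick 3: ----ooooo-oo
tick 4: ooo------o--
count of o: 4

4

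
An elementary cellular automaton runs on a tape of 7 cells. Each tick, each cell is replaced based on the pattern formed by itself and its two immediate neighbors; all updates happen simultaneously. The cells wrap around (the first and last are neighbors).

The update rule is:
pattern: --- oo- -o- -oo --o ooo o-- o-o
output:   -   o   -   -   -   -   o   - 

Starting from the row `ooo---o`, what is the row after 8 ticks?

tick 1: --oo---
tick 2: ---oo--
tick 3: ----oo-
tick 4: -----oo
tick 5: o-----o
tick 6: oo-----
tick 7: -oo----
tick 8: --oo---

--oo---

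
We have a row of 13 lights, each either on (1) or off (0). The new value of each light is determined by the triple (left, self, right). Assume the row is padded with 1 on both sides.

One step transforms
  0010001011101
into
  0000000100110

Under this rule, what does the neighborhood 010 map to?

At position 2 the neighborhood is 010; the next row has 0 there.

0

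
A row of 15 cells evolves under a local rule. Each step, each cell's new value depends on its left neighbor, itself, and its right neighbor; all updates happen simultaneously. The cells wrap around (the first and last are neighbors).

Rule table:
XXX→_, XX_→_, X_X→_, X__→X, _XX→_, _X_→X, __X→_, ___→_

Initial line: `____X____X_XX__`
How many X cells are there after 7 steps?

step 1: ____XX___X___X_
step 2: ______X__XX__XX
step 3: X_____XX___X___
step 4: XX______X__XX__
step 5: __X_____XX___X_
step 6: __XX______X__XX
step 7: X___X_____XX___
count of X: 4

4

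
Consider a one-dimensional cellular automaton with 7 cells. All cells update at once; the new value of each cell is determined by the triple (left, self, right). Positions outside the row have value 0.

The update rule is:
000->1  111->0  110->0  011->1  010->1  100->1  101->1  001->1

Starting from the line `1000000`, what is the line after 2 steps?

step 1: 1111111
step 2: 1000000

1000000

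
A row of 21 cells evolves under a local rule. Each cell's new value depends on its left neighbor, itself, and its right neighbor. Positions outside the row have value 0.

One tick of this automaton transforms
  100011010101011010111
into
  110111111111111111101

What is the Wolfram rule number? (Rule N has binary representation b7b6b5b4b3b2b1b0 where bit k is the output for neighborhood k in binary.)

126

position 19: 111 → 0  (bit 7 = 0)
position 5: 110 → 1  (bit 6 = 1)
position 6: 101 → 1  (bit 5 = 1)
position 1: 100 → 1  (bit 4 = 1)
position 4: 011 → 1  (bit 3 = 1)
position 0: 010 → 1  (bit 2 = 1)
position 3: 001 → 1  (bit 1 = 1)
position 2: 000 → 0  (bit 0 = 0)
bits b7..b0 = 01111110 = 126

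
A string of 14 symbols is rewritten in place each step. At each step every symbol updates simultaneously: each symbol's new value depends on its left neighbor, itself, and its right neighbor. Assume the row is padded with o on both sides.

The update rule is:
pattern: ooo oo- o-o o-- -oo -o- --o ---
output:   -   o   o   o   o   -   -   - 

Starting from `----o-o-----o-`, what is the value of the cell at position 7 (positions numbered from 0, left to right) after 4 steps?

o----o-o-----o
oo----o-o----o
-oo----o-o---o
oooo----o-o--o
position 7 holds -

-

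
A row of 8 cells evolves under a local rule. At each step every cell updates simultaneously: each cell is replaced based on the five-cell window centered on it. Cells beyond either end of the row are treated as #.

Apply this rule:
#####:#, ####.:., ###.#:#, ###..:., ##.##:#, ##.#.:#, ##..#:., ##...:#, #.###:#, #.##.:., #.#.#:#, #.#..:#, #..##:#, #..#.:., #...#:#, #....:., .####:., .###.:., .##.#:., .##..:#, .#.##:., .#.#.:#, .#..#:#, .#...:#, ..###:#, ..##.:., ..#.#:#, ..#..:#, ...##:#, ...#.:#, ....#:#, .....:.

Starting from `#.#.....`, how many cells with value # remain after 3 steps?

4

####..##
##...##.
..###..#
count of #: 4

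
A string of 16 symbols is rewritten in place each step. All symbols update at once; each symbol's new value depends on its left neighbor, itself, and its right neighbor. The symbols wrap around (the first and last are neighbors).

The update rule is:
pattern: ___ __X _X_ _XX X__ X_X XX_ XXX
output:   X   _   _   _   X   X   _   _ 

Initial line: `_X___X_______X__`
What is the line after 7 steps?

step 1: __XX__XXXXXX__XX
step 2: X___X_______X___
step 3: _XX__XXXXXX__XX_
step 4: ___X_______X___X
step 5: XX__XXXXXX__XX__
step 6: __X_______X___X_
step 7: X__XXXXXX__XX__X

X__XXXXXX__XX__X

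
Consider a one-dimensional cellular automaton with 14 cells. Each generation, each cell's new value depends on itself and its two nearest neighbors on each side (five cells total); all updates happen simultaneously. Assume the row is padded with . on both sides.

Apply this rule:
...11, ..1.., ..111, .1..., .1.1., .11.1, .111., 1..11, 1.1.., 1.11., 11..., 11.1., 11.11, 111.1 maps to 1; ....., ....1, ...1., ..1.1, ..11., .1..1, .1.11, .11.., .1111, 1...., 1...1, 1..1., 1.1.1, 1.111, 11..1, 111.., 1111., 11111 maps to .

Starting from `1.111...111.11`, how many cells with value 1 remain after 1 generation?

8

generation 1: ...1.1.111111.
count of 1: 8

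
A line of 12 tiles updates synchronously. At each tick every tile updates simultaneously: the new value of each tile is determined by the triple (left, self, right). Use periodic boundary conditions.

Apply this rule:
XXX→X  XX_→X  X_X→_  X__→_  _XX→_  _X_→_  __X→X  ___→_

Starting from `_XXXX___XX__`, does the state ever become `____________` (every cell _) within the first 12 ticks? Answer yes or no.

no

X_XXX__X_X__
___XX_X____X
__X_X_____X_
_X_______X__
X_______X___
_______X___X
______X___X_
_____X___X__
____X___X___
___X___X____
__X___X_____
_X___X______
tick 12 is _X___X______, still not uniform _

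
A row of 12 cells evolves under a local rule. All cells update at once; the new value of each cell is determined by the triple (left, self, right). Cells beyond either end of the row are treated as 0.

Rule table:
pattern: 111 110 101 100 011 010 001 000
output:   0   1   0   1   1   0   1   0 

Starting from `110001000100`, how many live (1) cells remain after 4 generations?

4

generation 1: 111010101010
generation 2: 101000000001
generation 3: 000100000010
generation 4: 001010000101
count of 1: 4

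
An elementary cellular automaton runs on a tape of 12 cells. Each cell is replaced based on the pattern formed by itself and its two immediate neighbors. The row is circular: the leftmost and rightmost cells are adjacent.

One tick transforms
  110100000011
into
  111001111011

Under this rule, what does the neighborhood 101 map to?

At position 2 the neighborhood is 101; the next row has 1 there.

1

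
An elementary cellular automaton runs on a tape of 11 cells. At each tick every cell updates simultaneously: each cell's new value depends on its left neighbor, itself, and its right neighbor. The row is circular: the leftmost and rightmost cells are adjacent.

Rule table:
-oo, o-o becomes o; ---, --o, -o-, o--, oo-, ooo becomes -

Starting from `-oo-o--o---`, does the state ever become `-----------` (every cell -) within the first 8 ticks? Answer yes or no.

yes

tick 1: -o-o-------
tick 2: --o--------
tick 3: -----------
all cells are - at tick 3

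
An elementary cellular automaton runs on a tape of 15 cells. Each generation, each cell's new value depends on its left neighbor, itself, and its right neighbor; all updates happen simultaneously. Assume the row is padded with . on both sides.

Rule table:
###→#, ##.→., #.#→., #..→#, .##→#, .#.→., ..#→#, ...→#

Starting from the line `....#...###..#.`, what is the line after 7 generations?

####.#####.##.#
###..####..#...
##.#####.##.###
#..####..#..##.
.#####.##.###.#
#####..#..##...
####.##.###.###

####.##.###.###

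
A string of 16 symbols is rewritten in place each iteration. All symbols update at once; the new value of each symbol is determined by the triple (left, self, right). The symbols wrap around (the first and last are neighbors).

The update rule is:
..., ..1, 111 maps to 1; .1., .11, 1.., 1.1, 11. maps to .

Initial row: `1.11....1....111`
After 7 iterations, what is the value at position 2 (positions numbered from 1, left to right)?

.....111..111.11
.1111.1..1.1....
1.11....1....111  (repeats iteration 0; period 3)
iteration 7: .....111..111.11
position 2 holds .

.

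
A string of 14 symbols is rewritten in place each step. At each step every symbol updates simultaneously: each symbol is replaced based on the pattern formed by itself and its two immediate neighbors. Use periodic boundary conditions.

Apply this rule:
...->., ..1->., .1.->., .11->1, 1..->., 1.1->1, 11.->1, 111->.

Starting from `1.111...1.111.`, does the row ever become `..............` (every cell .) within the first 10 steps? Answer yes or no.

yes

step 1: .11.1....11.11
step 2: 1111.....11111
step 3: ...1.....1....
step 4: ..............
all cells are . at step 4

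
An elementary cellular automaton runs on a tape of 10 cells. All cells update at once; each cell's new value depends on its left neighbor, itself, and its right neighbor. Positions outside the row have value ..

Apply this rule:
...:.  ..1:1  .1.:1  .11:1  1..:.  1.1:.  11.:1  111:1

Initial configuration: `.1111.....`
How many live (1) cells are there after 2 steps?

5

11111.....
11111.....
count of 1: 5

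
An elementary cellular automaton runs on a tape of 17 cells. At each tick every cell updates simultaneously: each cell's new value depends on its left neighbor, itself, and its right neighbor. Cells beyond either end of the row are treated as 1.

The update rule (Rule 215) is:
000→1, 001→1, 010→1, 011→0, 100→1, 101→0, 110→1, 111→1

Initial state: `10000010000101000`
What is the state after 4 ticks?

11111111111111001

11111111111101111
11111111111100111
11111111111111011
11111111111111001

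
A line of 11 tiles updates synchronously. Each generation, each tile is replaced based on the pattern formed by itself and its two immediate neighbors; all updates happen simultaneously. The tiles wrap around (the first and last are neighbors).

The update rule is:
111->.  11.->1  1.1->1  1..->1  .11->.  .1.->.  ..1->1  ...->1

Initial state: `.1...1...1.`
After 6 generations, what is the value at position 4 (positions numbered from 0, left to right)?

.

1.111.111.1
11..11..11.
.111.111.11
1..11..11.1
111.111.11.
..11..11.11
position 4 holds .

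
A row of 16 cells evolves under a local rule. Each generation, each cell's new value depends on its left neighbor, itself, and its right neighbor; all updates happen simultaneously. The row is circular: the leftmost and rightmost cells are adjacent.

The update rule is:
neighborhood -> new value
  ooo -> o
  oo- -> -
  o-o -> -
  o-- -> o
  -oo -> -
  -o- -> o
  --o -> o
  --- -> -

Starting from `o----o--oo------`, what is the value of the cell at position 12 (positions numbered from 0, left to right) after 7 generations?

-

generation 1: oo--oooo--o----o
generation 2: o-oo-oo-oooo--o-
generation 3: o--------oo-ooo-
generation 4: oo------o----o--
generation 5: --o----ooo--oooo
generation 6: oooo--o-o-oo-oo-
generation 7: -oo-ooo-o-------
position 12 holds -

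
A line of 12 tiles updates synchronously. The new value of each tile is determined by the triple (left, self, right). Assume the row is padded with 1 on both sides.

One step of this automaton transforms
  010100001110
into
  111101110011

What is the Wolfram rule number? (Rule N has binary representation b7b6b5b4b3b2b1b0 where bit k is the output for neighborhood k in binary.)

103

position 9: 111 → 0  (bit 7 = 0)
position 10: 110 → 1  (bit 6 = 1)
position 0: 101 → 1  (bit 5 = 1)
position 4: 100 → 0  (bit 4 = 0)
position 8: 011 → 0  (bit 3 = 0)
position 1: 010 → 1  (bit 2 = 1)
position 7: 001 → 1  (bit 1 = 1)
position 5: 000 → 1  (bit 0 = 1)
bits b7..b0 = 01100111 = 103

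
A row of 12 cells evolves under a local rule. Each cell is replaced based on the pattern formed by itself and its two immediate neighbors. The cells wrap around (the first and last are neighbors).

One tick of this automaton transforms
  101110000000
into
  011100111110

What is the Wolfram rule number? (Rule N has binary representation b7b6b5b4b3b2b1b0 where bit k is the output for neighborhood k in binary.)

position 3: 111 → 1  (bit 7 = 1)
position 4: 110 → 0  (bit 6 = 0)
position 1: 101 → 1  (bit 5 = 1)
position 5: 100 → 0  (bit 4 = 0)
position 2: 011 → 1  (bit 3 = 1)
position 0: 010 → 0  (bit 2 = 0)
position 11: 001 → 0  (bit 1 = 0)
position 6: 000 → 1  (bit 0 = 1)
bits b7..b0 = 10101001 = 169

169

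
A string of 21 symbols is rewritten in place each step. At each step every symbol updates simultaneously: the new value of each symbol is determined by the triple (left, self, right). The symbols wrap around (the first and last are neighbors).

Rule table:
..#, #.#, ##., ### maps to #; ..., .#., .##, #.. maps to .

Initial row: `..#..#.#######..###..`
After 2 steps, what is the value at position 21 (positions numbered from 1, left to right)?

step 1: .#..#.#.######.#.##..
step 2: #..#.#.#.######.#.#..
position 21 holds .

.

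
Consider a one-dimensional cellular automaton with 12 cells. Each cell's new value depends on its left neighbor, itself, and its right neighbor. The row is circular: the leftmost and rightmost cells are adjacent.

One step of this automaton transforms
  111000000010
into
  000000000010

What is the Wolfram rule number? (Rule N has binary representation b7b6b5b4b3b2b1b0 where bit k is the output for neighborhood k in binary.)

position 1: 111 → 0  (bit 7 = 0)
position 2: 110 → 0  (bit 6 = 0)
position 11: 101 → 0  (bit 5 = 0)
position 3: 100 → 0  (bit 4 = 0)
position 0: 011 → 0  (bit 3 = 0)
position 10: 010 → 1  (bit 2 = 1)
position 9: 001 → 0  (bit 1 = 0)
position 4: 000 → 0  (bit 0 = 0)
bits b7..b0 = 00000100 = 4

4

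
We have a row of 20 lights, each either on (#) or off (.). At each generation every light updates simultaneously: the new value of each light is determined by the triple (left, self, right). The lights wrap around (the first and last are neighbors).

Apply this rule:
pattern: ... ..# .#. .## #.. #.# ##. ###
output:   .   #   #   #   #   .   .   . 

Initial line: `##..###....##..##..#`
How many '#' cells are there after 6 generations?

11

..###..#..##.###.###
###..######..#...#..
#..###.....####.####
.###..#...##....#...
##..####.##.#..###..
#.###....#..####..##
count of #: 11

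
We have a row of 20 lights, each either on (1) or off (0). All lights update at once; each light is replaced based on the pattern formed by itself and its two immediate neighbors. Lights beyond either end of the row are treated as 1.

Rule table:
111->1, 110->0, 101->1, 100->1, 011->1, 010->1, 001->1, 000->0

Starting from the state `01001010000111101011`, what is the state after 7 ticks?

11111111001111011111
11111110111110111111
11111101111101111111
11111011111011111111
11110111110111111111
11101111101111111111
11011111011111111111

11011111011111111111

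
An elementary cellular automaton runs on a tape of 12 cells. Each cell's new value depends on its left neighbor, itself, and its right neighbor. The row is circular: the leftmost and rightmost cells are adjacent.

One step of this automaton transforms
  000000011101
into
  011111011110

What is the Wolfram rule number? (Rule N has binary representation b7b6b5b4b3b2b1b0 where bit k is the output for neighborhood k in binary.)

233

position 8: 111 → 1  (bit 7 = 1)
position 9: 110 → 1  (bit 6 = 1)
position 10: 101 → 1  (bit 5 = 1)
position 0: 100 → 0  (bit 4 = 0)
position 7: 011 → 1  (bit 3 = 1)
position 11: 010 → 0  (bit 2 = 0)
position 6: 001 → 0  (bit 1 = 0)
position 1: 000 → 1  (bit 0 = 1)
bits b7..b0 = 11101001 = 233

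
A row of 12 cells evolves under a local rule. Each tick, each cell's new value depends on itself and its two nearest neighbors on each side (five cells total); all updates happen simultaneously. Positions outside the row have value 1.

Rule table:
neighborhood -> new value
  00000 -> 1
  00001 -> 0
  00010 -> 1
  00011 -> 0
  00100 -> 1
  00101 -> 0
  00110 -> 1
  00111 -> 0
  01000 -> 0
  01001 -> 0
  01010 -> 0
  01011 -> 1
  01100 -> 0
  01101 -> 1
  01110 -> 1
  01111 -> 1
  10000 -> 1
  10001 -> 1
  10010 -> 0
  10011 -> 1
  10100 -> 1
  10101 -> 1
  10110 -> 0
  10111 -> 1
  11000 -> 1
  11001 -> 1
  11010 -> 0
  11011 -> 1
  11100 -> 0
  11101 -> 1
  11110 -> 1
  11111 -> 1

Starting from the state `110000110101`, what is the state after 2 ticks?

tick 1: 101100110111
tick 2: 110011111111

110011111111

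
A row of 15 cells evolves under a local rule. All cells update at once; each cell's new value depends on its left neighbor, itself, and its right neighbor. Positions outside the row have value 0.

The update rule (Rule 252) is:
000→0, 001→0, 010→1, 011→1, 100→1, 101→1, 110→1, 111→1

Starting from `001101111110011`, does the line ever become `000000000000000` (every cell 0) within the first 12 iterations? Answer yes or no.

001111111111011
001111111111111
001111111111111  (fixed point — unchanged through iteration 12)
iteration 12 is 001111111111111, still not uniform 0

no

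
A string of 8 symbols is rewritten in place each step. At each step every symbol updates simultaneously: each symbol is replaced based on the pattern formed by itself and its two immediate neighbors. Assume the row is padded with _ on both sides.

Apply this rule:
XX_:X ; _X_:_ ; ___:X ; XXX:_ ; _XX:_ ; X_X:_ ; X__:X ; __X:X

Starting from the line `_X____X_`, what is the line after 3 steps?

XXXXX_XX

step 1: X_XXXX_X
step 2: _____X__
step 3: XXXXX_XX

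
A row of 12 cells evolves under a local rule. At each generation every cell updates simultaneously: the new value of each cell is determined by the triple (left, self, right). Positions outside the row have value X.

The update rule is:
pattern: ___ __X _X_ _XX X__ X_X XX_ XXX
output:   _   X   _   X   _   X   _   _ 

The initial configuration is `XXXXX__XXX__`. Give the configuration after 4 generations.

___XX___XX_X

generation 1: ______XX___X
generation 2: _____XX___XX
generation 3: ____XX___XX_
generation 4: ___XX___XX_X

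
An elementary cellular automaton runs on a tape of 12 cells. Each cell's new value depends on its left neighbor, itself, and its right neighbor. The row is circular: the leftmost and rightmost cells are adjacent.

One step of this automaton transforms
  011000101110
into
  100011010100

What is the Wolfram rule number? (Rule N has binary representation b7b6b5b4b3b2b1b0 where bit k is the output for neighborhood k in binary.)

163

position 9: 111 → 1  (bit 7 = 1)
position 2: 110 → 0  (bit 6 = 0)
position 7: 101 → 1  (bit 5 = 1)
position 3: 100 → 0  (bit 4 = 0)
position 1: 011 → 0  (bit 3 = 0)
position 6: 010 → 0  (bit 2 = 0)
position 0: 001 → 1  (bit 1 = 1)
position 4: 000 → 1  (bit 0 = 1)
bits b7..b0 = 10100011 = 163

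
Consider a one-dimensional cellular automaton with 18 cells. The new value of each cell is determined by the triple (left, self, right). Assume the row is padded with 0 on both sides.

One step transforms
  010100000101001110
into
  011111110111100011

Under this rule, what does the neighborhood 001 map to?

0

At position 0 the neighborhood is 001; the next row has 0 there.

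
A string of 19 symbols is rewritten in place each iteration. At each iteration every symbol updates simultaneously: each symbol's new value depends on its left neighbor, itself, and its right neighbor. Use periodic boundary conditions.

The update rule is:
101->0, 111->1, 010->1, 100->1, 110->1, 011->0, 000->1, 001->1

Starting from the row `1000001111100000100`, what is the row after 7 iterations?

1111110111111111111
1111110011111111111
1111111101111111111
1111111100111111111
1111111111011111111
1111111111001111111
1111111111110111111

1111111111110111111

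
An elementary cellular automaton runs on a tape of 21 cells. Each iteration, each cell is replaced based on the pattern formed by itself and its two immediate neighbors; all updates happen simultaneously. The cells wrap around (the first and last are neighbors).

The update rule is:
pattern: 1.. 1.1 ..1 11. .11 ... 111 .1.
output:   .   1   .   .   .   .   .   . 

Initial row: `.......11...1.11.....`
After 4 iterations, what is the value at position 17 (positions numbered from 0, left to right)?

.

iteration 1: .............1.......
iteration 2: .....................
iteration 3: .....................  (fixed point — unchanged through iteration 4)
position 17 holds .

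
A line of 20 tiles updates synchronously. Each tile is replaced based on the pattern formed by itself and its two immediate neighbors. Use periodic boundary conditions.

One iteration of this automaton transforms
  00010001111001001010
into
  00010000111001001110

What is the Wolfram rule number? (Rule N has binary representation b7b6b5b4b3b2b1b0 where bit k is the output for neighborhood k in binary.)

position 8: 111 → 1  (bit 7 = 1)
position 10: 110 → 1  (bit 6 = 1)
position 17: 101 → 1  (bit 5 = 1)
position 4: 100 → 0  (bit 4 = 0)
position 7: 011 → 0  (bit 3 = 0)
position 3: 010 → 1  (bit 2 = 1)
position 2: 001 → 0  (bit 1 = 0)
position 0: 000 → 0  (bit 0 = 0)
bits b7..b0 = 11100100 = 228

228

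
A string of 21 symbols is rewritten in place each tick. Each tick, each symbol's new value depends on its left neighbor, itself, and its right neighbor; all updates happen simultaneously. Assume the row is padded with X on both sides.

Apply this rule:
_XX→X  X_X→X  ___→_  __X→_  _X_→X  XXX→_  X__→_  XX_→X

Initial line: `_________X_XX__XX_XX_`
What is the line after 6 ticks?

tick 1: _________XXXX__XXXXXX
tick 2: _________X__X__X_____
tick 3: _________X__X__X_____  (fixed point — unchanged through tick 6)

_________X__X__X_____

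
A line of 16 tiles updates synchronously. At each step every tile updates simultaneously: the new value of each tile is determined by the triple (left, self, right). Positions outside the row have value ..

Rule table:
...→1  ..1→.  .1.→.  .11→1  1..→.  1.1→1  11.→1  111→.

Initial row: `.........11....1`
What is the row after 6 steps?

...1.11...11..1.

11111111.11.11..
1......1111111.1
..1111.1.....11.
1.1..11..111.11.
.1...11..1.1111.
...1.11...11..1.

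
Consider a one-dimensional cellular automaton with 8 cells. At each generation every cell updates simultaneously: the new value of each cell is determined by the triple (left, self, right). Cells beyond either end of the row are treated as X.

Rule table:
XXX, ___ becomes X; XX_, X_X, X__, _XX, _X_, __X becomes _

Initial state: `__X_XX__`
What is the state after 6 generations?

________
_XXXXXX_
__XXXX__
___XX___
_X____X_
___XX___

___XX___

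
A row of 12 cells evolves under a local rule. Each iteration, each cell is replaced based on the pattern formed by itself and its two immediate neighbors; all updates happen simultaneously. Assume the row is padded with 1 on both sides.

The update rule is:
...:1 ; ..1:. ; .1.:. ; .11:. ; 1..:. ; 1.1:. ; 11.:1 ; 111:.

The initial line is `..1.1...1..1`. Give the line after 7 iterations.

.1111.....1.

iteration 1: ......1.....
iteration 2: .1111...111.
iteration 3: ....1.1...1.
iteration 4: .11.....1...
iteration 5: ..1.111...1.
iteration 6: ......1.1...
iteration 7: .1111.....1.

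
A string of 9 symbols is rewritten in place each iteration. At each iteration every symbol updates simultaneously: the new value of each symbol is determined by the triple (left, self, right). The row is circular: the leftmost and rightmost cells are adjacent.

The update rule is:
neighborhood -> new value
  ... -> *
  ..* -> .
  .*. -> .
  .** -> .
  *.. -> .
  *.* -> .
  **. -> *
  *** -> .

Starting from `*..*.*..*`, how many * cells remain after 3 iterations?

iteration 1: *........
iteration 2: ..******.
iteration 3: *......*.
count of *: 2

2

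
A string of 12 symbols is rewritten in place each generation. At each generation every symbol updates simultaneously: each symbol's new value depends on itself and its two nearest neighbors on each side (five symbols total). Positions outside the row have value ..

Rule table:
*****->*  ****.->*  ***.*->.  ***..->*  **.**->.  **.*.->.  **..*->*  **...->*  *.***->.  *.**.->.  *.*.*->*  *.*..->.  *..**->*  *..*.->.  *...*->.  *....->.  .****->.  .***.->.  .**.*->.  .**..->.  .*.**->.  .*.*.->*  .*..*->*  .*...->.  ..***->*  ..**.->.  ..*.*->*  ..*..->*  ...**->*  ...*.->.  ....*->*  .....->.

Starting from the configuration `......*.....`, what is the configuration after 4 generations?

generation 1: ....*.*.....
generation 2: ..*.**......
generation 3: *.*...*.....
generation 4: **....*.....

**....*.....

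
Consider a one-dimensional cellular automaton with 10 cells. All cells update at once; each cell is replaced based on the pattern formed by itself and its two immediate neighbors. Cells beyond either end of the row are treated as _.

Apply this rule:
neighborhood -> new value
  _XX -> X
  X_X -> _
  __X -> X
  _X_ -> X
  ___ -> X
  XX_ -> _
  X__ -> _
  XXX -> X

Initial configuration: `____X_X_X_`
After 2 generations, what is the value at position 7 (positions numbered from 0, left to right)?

_

XXXXX_X_X_
XXXX__X_X_
position 7 holds _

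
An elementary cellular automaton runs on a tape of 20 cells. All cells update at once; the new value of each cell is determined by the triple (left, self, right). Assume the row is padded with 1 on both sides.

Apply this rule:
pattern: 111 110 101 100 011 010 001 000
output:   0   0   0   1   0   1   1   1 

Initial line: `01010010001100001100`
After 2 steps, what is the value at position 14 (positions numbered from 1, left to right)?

01011111110011110011
01000000001100001100
position 14 holds 0

0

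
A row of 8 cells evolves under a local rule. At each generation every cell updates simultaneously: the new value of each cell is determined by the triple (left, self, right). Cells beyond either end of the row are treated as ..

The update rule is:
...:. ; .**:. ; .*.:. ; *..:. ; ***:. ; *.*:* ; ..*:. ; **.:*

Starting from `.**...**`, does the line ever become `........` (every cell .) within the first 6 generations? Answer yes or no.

yes

..*....*
........
all cells are . at generation 2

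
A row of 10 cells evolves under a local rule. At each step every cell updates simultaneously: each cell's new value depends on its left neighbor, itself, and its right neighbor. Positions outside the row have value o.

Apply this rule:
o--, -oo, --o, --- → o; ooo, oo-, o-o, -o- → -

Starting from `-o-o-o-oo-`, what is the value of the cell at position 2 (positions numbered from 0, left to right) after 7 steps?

step 1: -------o--
step 2: ooooooo-oo
step 3: --------o-
step 4: oooooooo--
step 5: --------oo
step 6: ooooooooo-
step 7: ----------
position 2 holds -

-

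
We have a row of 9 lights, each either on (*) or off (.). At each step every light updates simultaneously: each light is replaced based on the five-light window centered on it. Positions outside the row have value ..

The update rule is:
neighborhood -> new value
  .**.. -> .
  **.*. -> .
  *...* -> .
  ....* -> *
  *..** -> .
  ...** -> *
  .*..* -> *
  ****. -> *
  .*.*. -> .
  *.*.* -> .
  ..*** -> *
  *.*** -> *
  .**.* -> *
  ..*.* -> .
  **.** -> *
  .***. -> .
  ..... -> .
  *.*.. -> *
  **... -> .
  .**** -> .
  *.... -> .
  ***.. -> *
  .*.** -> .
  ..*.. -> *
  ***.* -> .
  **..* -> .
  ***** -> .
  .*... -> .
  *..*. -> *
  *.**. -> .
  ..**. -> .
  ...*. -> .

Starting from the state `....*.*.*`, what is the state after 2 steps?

..*.....*
*.*...*.*

*.*...*.*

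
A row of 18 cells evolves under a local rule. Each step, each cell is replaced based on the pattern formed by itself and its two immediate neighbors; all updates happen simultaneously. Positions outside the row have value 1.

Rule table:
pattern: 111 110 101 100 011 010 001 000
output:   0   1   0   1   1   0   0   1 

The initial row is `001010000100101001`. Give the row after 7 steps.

011010001010000101

100001110010000101
111101011001110001
000100011101011101
110011010100010101
011011000011000001
011011111011111101
011010001010000101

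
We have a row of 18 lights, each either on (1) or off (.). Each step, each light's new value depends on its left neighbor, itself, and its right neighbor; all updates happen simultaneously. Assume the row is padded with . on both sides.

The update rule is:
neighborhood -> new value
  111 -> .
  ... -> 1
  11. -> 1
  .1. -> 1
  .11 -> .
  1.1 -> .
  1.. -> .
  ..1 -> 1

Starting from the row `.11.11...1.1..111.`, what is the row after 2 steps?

1.1.11...1.1.1.11.

step 1: 1.1..1.111.1.1..1.
step 2: 1.1.11...1.1.1.11.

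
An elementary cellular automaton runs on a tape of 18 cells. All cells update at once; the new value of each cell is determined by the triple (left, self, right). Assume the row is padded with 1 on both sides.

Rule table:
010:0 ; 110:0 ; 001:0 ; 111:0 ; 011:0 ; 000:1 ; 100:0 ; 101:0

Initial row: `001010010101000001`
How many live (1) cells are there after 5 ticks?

tick 1: 000000000000011100
tick 2: 011111111111000000
tick 3: 000000000000011110
tick 4: 011111111111000000  (repeats tick 2; period 2)
tick 5: 000000000000011110
count of 1: 4

4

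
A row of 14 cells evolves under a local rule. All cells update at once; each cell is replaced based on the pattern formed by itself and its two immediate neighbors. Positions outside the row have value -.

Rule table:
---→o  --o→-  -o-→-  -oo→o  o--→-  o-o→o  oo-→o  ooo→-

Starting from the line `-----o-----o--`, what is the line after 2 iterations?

oooo---ooo---o
o--o-o-o-o-o--

o--o-o-o-o-o--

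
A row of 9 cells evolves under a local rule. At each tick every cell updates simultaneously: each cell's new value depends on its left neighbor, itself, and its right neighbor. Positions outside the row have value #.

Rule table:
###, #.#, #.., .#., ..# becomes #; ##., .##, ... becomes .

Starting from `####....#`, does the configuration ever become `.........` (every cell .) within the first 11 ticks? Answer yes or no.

no

###.#..#.
##.######
#.#.#####
.###.####
#.#.#.###
.#####.##
#.###.#.#
.#.#.###.
#####.#.#
####.###.
###.#.#.#
tick 11 is ###.#.#.#, still not uniform .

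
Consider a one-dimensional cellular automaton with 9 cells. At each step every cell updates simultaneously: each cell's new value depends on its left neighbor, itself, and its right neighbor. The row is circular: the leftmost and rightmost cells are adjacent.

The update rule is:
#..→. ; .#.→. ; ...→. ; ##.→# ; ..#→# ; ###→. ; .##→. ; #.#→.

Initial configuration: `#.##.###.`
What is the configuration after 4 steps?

#...#....

step 1: ...#...#.
step 2: ..#...#..
step 3: .#...#...
step 4: #...#....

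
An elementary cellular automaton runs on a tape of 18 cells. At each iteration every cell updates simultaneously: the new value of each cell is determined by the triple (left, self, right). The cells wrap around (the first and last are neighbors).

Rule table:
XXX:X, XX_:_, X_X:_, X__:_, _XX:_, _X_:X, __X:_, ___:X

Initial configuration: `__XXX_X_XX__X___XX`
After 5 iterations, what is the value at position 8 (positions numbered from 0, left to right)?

___X__X_____X_X___
XX_X__X_XXX_X_X_XX
X__X__X__X__X_X__X
___X__X__X__X_X___
XX_X__X__X__X_X_XX
position 8 holds _

_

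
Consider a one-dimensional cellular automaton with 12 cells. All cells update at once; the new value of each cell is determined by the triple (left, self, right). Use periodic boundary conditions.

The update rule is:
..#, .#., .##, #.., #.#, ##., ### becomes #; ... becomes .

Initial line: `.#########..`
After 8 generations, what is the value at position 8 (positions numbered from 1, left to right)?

#

generation 1: ###########.
generation 2: ############
generation 3: ############  (fixed point — unchanged through generation 8)
position 8 holds #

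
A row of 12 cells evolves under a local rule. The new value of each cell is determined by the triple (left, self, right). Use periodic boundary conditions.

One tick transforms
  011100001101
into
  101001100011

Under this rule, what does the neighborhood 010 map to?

At position 11 the neighborhood is 010; the next row has 1 there.

1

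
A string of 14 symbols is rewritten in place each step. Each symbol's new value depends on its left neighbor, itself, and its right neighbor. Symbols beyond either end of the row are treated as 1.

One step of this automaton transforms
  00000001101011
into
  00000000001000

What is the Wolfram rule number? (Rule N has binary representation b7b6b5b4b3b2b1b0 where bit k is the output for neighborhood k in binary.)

position 13: 111 → 0  (bit 7 = 0)
position 8: 110 → 0  (bit 6 = 0)
position 9: 101 → 0  (bit 5 = 0)
position 0: 100 → 0  (bit 4 = 0)
position 7: 011 → 0  (bit 3 = 0)
position 10: 010 → 1  (bit 2 = 1)
position 6: 001 → 0  (bit 1 = 0)
position 1: 000 → 0  (bit 0 = 0)
bits b7..b0 = 00000100 = 4

4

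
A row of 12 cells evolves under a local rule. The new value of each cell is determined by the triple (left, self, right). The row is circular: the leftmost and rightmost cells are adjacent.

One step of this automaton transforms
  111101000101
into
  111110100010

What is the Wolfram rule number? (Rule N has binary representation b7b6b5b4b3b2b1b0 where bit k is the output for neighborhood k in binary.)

240

position 0: 111 → 1  (bit 7 = 1)
position 3: 110 → 1  (bit 6 = 1)
position 4: 101 → 1  (bit 5 = 1)
position 6: 100 → 1  (bit 4 = 1)
position 11: 011 → 0  (bit 3 = 0)
position 5: 010 → 0  (bit 2 = 0)
position 8: 001 → 0  (bit 1 = 0)
position 7: 000 → 0  (bit 0 = 0)
bits b7..b0 = 11110000 = 240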